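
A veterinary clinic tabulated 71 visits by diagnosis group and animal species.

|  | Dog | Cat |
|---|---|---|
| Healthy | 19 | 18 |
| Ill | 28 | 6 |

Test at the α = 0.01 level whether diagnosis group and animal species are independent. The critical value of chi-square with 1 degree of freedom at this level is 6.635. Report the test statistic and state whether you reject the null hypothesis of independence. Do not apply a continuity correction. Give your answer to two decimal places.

Row totals: 37, 34. Column totals: 47, 24. Grand total N = 71.
Expected counts (row total × column total / N):
  Healthy, Dog: 37×47/71 = 24.493
  Healthy, Cat: 37×24/71 = 12.507
  Ill, Dog: 34×47/71 = 22.507
  Ill, Cat: 34×24/71 = 11.493
Contributions (O − E)²/E:
  (19 − 24.493)²/24.493 = 1.2319
  (18 − 12.507)²/12.507 = 2.4125
  (28 − 22.507)²/22.507 = 1.3406
  (6 − 11.493)²/11.493 = 2.6253
χ² = 1.2319 + 2.4125 + 1.3406 + 2.6253 = 7.61
df = (2−1)(2−1) = 1. Since 7.61 > 6.635, reject the null hypothesis of independence at α = 0.01.

7.61; reject H₀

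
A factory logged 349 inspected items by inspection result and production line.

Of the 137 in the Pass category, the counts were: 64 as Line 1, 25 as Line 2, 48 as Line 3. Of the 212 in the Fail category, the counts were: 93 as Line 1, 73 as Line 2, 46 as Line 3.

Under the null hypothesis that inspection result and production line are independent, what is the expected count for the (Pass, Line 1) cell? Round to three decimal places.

Row total (Pass) = 137; column total (Line 1) = 157; grand total N = 349.
Expected count = (row total × column total) / N = 137 × 157 / 349 = 61.630.

61.630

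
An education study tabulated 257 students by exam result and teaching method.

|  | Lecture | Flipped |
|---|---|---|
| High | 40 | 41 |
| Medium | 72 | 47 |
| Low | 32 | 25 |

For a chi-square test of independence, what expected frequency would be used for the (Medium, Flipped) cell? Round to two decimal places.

52.32

Row total (Medium) = 119; column total (Flipped) = 113; grand total N = 257.
Expected count = (row total × column total) / N = 119 × 113 / 257 = 52.32.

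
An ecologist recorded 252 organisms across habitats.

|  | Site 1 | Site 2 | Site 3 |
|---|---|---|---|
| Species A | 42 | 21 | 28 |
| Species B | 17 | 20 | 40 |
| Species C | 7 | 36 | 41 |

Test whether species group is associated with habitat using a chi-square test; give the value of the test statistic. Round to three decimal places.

Row totals: 91, 77, 84. Column totals: 66, 77, 109. Grand total N = 252.
Expected counts (row total × column total / N):
  Species A, Site 1: 91×66/252 = 23.8333
  Species A, Site 2: 91×77/252 = 27.8056
  Species A, Site 3: 91×109/252 = 39.3611
  Species B, Site 1: 77×66/252 = 20.1667
  Species B, Site 2: 77×77/252 = 23.5278
  Species B, Site 3: 77×109/252 = 33.3056
  Species C, Site 1: 84×66/252 = 22.0000
  Species C, Site 2: 84×77/252 = 25.6667
  Species C, Site 3: 84×109/252 = 36.3333
Contributions (O − E)²/E:
  (42 − 23.8333)²/23.8333 = 13.8474
  (21 − 27.8056)²/27.8056 = 1.6657
  (28 − 39.3611)²/39.3611 = 3.2792
  (17 − 20.1667)²/20.1667 = 0.4973
  (20 − 23.5278)²/23.5278 = 0.5290
  (40 − 33.3056)²/33.3056 = 1.3456
  (7 − 22.0000)²/22.0000 = 10.2273
  (36 − 25.6667)²/25.6667 = 4.1601
  (41 − 36.3333)²/36.3333 = 0.5994
χ² = 13.8474 + 1.6657 + 3.2792 + 0.4973 + 0.5290 + 1.3456 + 10.2273 + 4.1601 + 0.5994 = 36.151

36.151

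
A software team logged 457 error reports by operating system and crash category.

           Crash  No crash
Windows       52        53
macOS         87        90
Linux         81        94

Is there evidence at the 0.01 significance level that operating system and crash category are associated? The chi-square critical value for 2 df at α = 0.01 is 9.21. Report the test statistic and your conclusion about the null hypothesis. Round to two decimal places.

Row totals: 105, 177, 175. Column totals: 220, 237. Grand total N = 457.
Expected counts (row total × column total / N):
  Windows, Crash: 105×220/457 = 50.547
  Windows, No crash: 105×237/457 = 54.453
  macOS, Crash: 177×220/457 = 85.208
  macOS, No crash: 177×237/457 = 91.792
  Linux, Crash: 175×220/457 = 84.245
  Linux, No crash: 175×237/457 = 90.755
Contributions (O − E)²/E:
  (52 − 50.547)²/50.547 = 0.0418
  (53 − 54.453)²/54.453 = 0.0388
  (87 − 85.208)²/85.208 = 0.0377
  (90 − 91.792)²/91.792 = 0.0350
  (81 − 84.245)²/84.245 = 0.1250
  (94 − 90.755)²/90.755 = 0.1160
χ² = 0.0418 + 0.0388 + 0.0377 + 0.0350 + 0.1250 + 0.1160 = 0.39
df = (3−1)(2−1) = 2. Since 0.39 < 9.21, fail to reject the null hypothesis of independence at α = 0.01.

0.39; fail to reject H₀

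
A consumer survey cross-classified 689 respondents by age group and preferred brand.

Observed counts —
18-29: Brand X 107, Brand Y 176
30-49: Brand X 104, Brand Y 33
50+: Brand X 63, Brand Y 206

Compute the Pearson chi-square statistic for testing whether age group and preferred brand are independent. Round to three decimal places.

105.188

Row totals: 283, 137, 269. Column totals: 274, 415. Grand total N = 689.
Expected counts (row total × column total / N):
  18-29, Brand X: 283×274/689 = 112.5428
  18-29, Brand Y: 283×415/689 = 170.4572
  30-49, Brand X: 137×274/689 = 54.4819
  30-49, Brand Y: 137×415/689 = 82.5181
  50+, Brand X: 269×274/689 = 106.9753
  50+, Brand Y: 269×415/689 = 162.0247
Contributions (O − E)²/E:
  (107 − 112.5428)²/112.5428 = 0.2730
  (176 − 170.4572)²/170.4572 = 0.1802
  (104 − 54.4819)²/54.4819 = 45.0065
  (33 − 82.5181)²/82.5181 = 29.7152
  (63 − 106.9753)²/106.9753 = 18.0773
  (206 − 162.0247)²/162.0247 = 11.9354
χ² = 0.2730 + 0.1802 + 45.0065 + 29.7152 + 18.0773 + 11.9354 = 105.188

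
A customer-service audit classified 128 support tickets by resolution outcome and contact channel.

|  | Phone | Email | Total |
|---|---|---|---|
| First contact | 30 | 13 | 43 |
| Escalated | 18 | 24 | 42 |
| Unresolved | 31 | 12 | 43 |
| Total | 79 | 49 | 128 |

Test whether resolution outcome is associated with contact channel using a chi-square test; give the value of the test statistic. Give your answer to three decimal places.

9.462

Grand total N = 128.
Expected counts (row total × column total / N):
  First contact, Phone: 43×79/128 = 26.5391
  First contact, Email: 43×49/128 = 16.4609
  Escalated, Phone: 42×79/128 = 25.9219
  Escalated, Email: 42×49/128 = 16.0781
  Unresolved, Phone: 43×79/128 = 26.5391
  Unresolved, Email: 43×49/128 = 16.4609
Contributions (O − E)²/E:
  (30 − 26.5391)²/26.5391 = 0.4513
  (13 − 16.4609)²/16.4609 = 0.7277
  (18 − 25.9219)²/25.9219 = 2.4210
  (24 − 16.0781)²/16.0781 = 3.9032
  (31 − 26.5391)²/26.5391 = 0.7498
  (12 − 16.4609)²/16.4609 = 1.2089
χ² = 0.4513 + 0.7277 + 2.4210 + 3.9032 + 0.7498 + 1.2089 = 9.462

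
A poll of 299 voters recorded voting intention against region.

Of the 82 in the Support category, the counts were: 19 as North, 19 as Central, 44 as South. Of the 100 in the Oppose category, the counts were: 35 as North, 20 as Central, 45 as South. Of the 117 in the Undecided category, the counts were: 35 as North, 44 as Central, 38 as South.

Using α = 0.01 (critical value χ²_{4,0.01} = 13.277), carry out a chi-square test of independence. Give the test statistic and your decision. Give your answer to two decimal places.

Row totals: 82, 100, 117. Column totals: 89, 83, 127. Grand total N = 299.
Expected counts (row total × column total / N):
  Support, North: 82×89/299 = 24.4080
  Support, Central: 82×83/299 = 22.7625
  Support, South: 82×127/299 = 34.8294
  Oppose, North: 100×89/299 = 29.7659
  Oppose, Central: 100×83/299 = 27.7592
  Oppose, South: 100×127/299 = 42.4749
  Undecided, North: 117×89/299 = 34.8261
  Undecided, Central: 117×83/299 = 32.4783
  Undecided, South: 117×127/299 = 49.6957
Contributions (O − E)²/E:
  (19 − 24.4080)²/24.4080 = 1.1982
  (19 − 22.7625)²/22.7625 = 0.6219
  (44 − 34.8294)²/34.8294 = 2.4146
  (35 − 29.7659)²/29.7659 = 0.9204
  (20 − 27.7592)²/27.7592 = 2.1688
  (45 − 42.4749)²/42.4749 = 0.1501
  (35 − 34.8261)²/34.8261 = 0.0009
  (44 − 32.4783)²/32.4783 = 4.0873
  (38 − 49.6957)²/49.6957 = 2.7525
χ² = 1.1982 + 0.6219 + 2.4146 + 0.9204 + 2.1688 + 0.1501 + 0.0009 + 4.0873 + 2.7525 = 14.31
df = (3−1)(3−1) = 4. Since 14.31 > 13.277, reject the null hypothesis of independence at α = 0.01.

14.31; reject H₀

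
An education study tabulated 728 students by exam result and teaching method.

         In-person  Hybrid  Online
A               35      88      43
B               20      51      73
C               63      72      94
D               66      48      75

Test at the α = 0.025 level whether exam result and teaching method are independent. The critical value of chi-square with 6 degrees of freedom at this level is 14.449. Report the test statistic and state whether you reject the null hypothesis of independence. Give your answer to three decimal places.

Row totals: 166, 144, 229, 189. Column totals: 184, 259, 285. Grand total N = 728.
Expected counts (row total × column total / N):
  A, In-person: 166×184/728 = 41.9560
  A, Hybrid: 166×259/728 = 59.0577
  A, Online: 166×285/728 = 64.9863
  B, In-person: 144×184/728 = 36.3956
  B, Hybrid: 144×259/728 = 51.2308
  B, Online: 144×285/728 = 56.3736
  C, In-person: 229×184/728 = 57.8791
  C, Hybrid: 229×259/728 = 81.4712
  C, Online: 229×285/728 = 89.6497
  D, In-person: 189×184/728 = 47.7692
  D, Hybrid: 189×259/728 = 67.2404
  D, Online: 189×285/728 = 73.9904
Contributions (O − E)²/E:
  (35 − 41.9560)²/41.9560 = 1.1533
  (88 − 59.0577)²/59.0577 = 14.1837
  (43 − 64.9863)²/64.9863 = 7.4385
  (20 − 36.3956)²/36.3956 = 7.3859
  (51 − 51.2308)²/51.2308 = 0.0010
  (73 − 56.3736)²/56.3736 = 4.9037
  (63 − 57.8791)²/57.8791 = 0.4531
  (72 − 81.4712)²/81.4712 = 1.1010
  (94 − 89.6497)²/89.6497 = 0.2111
  (66 − 47.7692)²/47.7692 = 6.9577
  (48 − 67.2404)²/67.2404 = 5.5055
  (75 − 73.9904)²/73.9904 = 0.0138
χ² = 1.1533 + 14.1837 + 7.4385 + 7.3859 + 0.0010 + 4.9037 + 0.4531 + 1.1010 + 0.2111 + 6.9577 + 5.5055 + 0.0138 = 49.308
df = (4−1)(3−1) = 6. Since 49.308 > 14.449, reject the null hypothesis of independence at α = 0.025.

49.308; reject H₀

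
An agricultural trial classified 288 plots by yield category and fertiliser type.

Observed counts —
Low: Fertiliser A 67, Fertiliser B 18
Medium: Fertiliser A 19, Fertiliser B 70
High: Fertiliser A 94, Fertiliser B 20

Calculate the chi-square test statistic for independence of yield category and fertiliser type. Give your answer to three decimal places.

93.341

Row totals: 85, 89, 114. Column totals: 180, 108. Grand total N = 288.
Expected counts (row total × column total / N):
  Low, Fertiliser A: 85×180/288 = 53.1250
  Low, Fertiliser B: 85×108/288 = 31.8750
  Medium, Fertiliser A: 89×180/288 = 55.6250
  Medium, Fertiliser B: 89×108/288 = 33.3750
  High, Fertiliser A: 114×180/288 = 71.2500
  High, Fertiliser B: 114×108/288 = 42.7500
Contributions (O − E)²/E:
  (67 − 53.1250)²/53.1250 = 3.6238
  (18 − 31.8750)²/31.8750 = 6.0397
  (19 − 55.6250)²/55.6250 = 24.1149
  (70 − 33.3750)²/33.3750 = 40.1915
  (94 − 71.2500)²/71.2500 = 7.2640
  (20 − 42.7500)²/42.7500 = 12.1067
χ² = 3.6238 + 6.0397 + 24.1149 + 40.1915 + 7.2640 + 12.1067 = 93.341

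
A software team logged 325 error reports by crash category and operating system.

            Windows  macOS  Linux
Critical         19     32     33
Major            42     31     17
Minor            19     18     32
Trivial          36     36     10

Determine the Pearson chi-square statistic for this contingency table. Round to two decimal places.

Row totals: 84, 90, 69, 82. Column totals: 116, 117, 92. Grand total N = 325.
Expected counts (row total × column total / N):
  Critical, Windows: 84×116/325 = 29.982
  Critical, macOS: 84×117/325 = 30.240
  Critical, Linux: 84×92/325 = 23.778
  Major, Windows: 90×116/325 = 32.123
  Major, macOS: 90×117/325 = 32.400
  Major, Linux: 90×92/325 = 25.477
  Minor, Windows: 69×116/325 = 24.628
  Minor, macOS: 69×117/325 = 24.840
  Minor, Linux: 69×92/325 = 19.532
  Trivial, Windows: 82×116/325 = 29.268
  Trivial, macOS: 82×117/325 = 29.520
  Trivial, Linux: 82×92/325 = 23.212
Contributions (O − E)²/E:
  (19 − 29.982)²/29.982 = 4.0226
  (32 − 30.240)²/30.240 = 0.1024
  (33 − 23.778)²/23.778 = 3.5766
  (42 − 32.123)²/32.123 = 3.0369
  (31 − 32.400)²/32.400 = 0.0605
  (17 − 25.477)²/25.477 = 2.8206
  (19 − 24.628)²/24.628 = 1.2861
  (18 − 24.840)²/24.840 = 1.8835
  (32 − 19.532)²/19.532 = 7.9588
  (36 − 29.268)²/29.268 = 1.5484
  (36 − 29.520)²/29.520 = 1.4224
  (10 − 23.212)²/23.212 = 7.5201
χ² = 4.0226 + 0.1024 + 3.5766 + 3.0369 + 0.0605 + 2.8206 + 1.2861 + 1.8835 + 7.9588 + 1.5484 + 1.4224 + 7.5201 = 35.24

35.24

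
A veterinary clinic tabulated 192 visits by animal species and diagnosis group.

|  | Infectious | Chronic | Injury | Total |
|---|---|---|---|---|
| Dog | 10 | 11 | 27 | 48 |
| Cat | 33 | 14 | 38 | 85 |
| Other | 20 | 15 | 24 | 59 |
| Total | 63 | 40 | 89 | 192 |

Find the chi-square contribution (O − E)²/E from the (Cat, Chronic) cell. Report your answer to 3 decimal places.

Row total (Cat) = 85; column total (Chronic) = 40; N = 192.
Expected count E = 85 × 40 / 192 = 17.7083.
Contribution = (O − E)²/E = (14 − 17.7083)² / 17.7083 = 0.777.

0.777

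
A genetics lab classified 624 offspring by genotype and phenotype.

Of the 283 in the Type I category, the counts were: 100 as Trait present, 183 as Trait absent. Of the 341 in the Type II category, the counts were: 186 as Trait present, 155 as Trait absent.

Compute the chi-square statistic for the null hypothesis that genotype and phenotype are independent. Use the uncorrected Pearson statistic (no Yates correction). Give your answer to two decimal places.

22.99

Row totals: 283, 341. Column totals: 286, 338. Grand total N = 624.
Expected counts (row total × column total / N):
  Type I, Trait present: 283×286/624 = 129.708
  Type I, Trait absent: 283×338/624 = 153.292
  Type II, Trait present: 341×286/624 = 156.292
  Type II, Trait absent: 341×338/624 = 184.708
Contributions (O − E)²/E:
  (100 − 129.708)²/129.708 = 6.8042
  (183 − 153.292)²/153.292 = 5.7574
  (186 − 156.292)²/156.292 = 5.6469
  (155 − 184.708)²/184.708 = 4.7782
χ² = 6.8042 + 5.7574 + 5.6469 + 4.7782 = 22.99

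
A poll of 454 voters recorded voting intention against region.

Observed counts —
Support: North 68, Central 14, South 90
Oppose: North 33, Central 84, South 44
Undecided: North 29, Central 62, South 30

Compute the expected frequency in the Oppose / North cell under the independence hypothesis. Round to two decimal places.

46.10

Row total (Oppose) = 161; column total (North) = 130; grand total N = 454.
Expected count = (row total × column total) / N = 161 × 130 / 454 = 46.10.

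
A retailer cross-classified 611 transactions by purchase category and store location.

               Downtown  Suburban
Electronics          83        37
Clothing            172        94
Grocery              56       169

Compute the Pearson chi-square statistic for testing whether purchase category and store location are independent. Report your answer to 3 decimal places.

Row totals: 120, 266, 225. Column totals: 311, 300. Grand total N = 611.
Expected counts (row total × column total / N):
  Electronics, Downtown: 120×311/611 = 61.0802
  Electronics, Suburban: 120×300/611 = 58.9198
  Clothing, Downtown: 266×311/611 = 135.3944
  Clothing, Suburban: 266×300/611 = 130.6056
  Grocery, Downtown: 225×311/611 = 114.5254
  Grocery, Suburban: 225×300/611 = 110.4746
Contributions (O − E)²/E:
  (83 − 61.0802)²/61.0802 = 7.8663
  (37 − 58.9198)²/58.9198 = 8.1548
  (172 − 135.3944)²/135.3944 = 9.8968
  (94 − 130.6056)²/130.6056 = 10.2597
  (56 − 114.5254)²/114.5254 = 29.9080
  (169 − 110.4746)²/110.4746 = 31.0046
χ² = 7.8663 + 8.1548 + 9.8968 + 10.2597 + 29.9080 + 31.0046 = 97.090

97.090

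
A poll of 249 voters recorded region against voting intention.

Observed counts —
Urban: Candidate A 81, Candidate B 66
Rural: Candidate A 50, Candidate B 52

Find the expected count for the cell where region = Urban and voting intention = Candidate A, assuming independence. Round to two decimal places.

Row total (Urban) = 147; column total (Candidate A) = 131; grand total N = 249.
Expected count = (row total × column total) / N = 147 × 131 / 249 = 77.34.

77.34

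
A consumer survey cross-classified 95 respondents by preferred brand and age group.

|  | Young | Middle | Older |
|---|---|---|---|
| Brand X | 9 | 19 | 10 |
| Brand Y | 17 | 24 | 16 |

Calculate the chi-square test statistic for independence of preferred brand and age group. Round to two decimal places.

0.65

Row totals: 38, 57. Column totals: 26, 43, 26. Grand total N = 95.
Expected counts (row total × column total / N):
  Brand X, Young: 38×26/95 = 10.400
  Brand X, Middle: 38×43/95 = 17.200
  Brand X, Older: 38×26/95 = 10.400
  Brand Y, Young: 57×26/95 = 15.600
  Brand Y, Middle: 57×43/95 = 25.800
  Brand Y, Older: 57×26/95 = 15.600
Contributions (O − E)²/E:
  (9 − 10.400)²/10.400 = 0.1885
  (19 − 17.200)²/17.200 = 0.1884
  (10 − 10.400)²/10.400 = 0.0154
  (17 − 15.600)²/15.600 = 0.1256
  (24 − 25.800)²/25.800 = 0.1256
  (16 − 15.600)²/15.600 = 0.0103
χ² = 0.1885 + 0.1884 + 0.0154 + 0.1256 + 0.1256 + 0.0103 = 0.65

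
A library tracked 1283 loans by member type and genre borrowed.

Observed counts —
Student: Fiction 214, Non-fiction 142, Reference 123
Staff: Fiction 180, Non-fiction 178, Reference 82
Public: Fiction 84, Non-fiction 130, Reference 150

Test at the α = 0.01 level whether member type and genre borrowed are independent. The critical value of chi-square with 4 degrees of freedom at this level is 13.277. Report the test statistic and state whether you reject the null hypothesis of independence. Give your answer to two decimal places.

Row totals: 479, 440, 364. Column totals: 478, 450, 355. Grand total N = 1283.
Expected counts (row total × column total / N):
  Student, Fiction: 479×478/1283 = 178.458
  Student, Non-fiction: 479×450/1283 = 168.005
  Student, Reference: 479×355/1283 = 132.537
  Staff, Fiction: 440×478/1283 = 163.928
  Staff, Non-fiction: 440×450/1283 = 154.326
  Staff, Reference: 440×355/1283 = 121.746
  Public, Fiction: 364×478/1283 = 135.613
  Public, Non-fiction: 364×450/1283 = 127.670
  Public, Reference: 364×355/1283 = 100.717
Contributions (O − E)²/E:
  (214 − 178.458)²/178.458 = 7.0786
  (142 − 168.005)²/168.005 = 4.0252
  (123 − 132.537)²/132.537 = 0.6863
  (180 − 163.928)²/163.928 = 1.5757
  (178 − 154.326)²/154.326 = 3.6317
  (82 − 121.746)²/121.746 = 12.9757
  (84 − 135.613)²/135.613 = 19.6434
  (130 − 127.670)²/127.670 = 0.0425
  (150 − 100.717)²/100.717 = 24.1152
χ² = 7.0786 + 4.0252 + 0.6863 + 1.5757 + 3.6317 + 12.9757 + 19.6434 + 0.0425 + 24.1152 = 73.77
df = (3−1)(3−1) = 4. Since 73.77 > 13.277, reject the null hypothesis of independence at α = 0.01.

73.77; reject H₀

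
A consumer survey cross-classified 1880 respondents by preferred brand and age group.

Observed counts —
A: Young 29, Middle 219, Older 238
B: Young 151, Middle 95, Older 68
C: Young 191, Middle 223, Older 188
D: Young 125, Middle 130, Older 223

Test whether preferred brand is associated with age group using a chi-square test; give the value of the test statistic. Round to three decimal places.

Row totals: 486, 314, 602, 478. Column totals: 496, 667, 717. Grand total N = 1880.
Expected counts (row total × column total / N):
  A, Young: 486×496/1880 = 128.2213
  A, Middle: 486×667/1880 = 172.4266
  A, Older: 486×717/1880 = 185.3521
  B, Young: 314×496/1880 = 82.8426
  B, Middle: 314×667/1880 = 111.4032
  B, Older: 314×717/1880 = 119.7543
  C, Young: 602×496/1880 = 158.8255
  C, Middle: 602×667/1880 = 213.5819
  C, Older: 602×717/1880 = 229.5926
  D, Young: 478×496/1880 = 126.1106
  D, Middle: 478×667/1880 = 169.5883
  D, Older: 478×717/1880 = 182.3011
Contributions (O − E)²/E:
  (29 − 128.2213)²/128.2213 = 76.7803
  (219 − 172.4266)²/172.4266 = 12.5797
  (238 − 185.3521)²/185.3521 = 14.9542
  (151 − 82.8426)²/82.8426 = 56.0754
  (95 − 111.4032)²/111.4032 = 2.4152
  (68 − 119.7543)²/119.7543 = 22.3667
  (191 − 158.8255)²/158.8255 = 6.5178
  (223 − 213.5819)²/213.5819 = 0.4153
  (188 − 229.5926)²/229.5926 = 7.5348
  (125 − 126.1106)²/126.1106 = 0.0098
  (130 − 169.5883)²/169.5883 = 9.2414
  (223 − 182.3011)²/182.3011 = 9.0861
χ² = 76.7803 + 12.5797 + 14.9542 + 56.0754 + 2.4152 + 22.3667 + 6.5178 + 0.4153 + 7.5348 + 0.0098 + 9.2414 + 9.0861 = 217.977

217.977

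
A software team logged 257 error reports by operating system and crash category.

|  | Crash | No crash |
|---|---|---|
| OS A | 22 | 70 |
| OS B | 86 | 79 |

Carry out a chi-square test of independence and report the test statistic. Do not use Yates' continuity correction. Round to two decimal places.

Row totals: 92, 165. Column totals: 108, 149. Grand total N = 257.
Expected counts (row total × column total / N):
  OS A, Crash: 92×108/257 = 38.661
  OS A, No crash: 92×149/257 = 53.339
  OS B, Crash: 165×108/257 = 69.339
  OS B, No crash: 165×149/257 = 95.661
Contributions (O − E)²/E:
  (22 − 38.661)²/38.661 = 7.1801
  (70 − 53.339)²/53.339 = 5.2042
  (86 − 69.339)²/69.339 = 4.0034
  (79 − 95.661)²/95.661 = 2.9018
χ² = 7.1801 + 5.2042 + 4.0034 + 2.9018 = 19.29

19.29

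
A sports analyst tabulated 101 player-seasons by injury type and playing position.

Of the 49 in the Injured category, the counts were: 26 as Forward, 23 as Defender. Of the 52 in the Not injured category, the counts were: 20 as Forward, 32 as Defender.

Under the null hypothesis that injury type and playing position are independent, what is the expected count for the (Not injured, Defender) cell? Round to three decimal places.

28.317

Row total (Not injured) = 52; column total (Defender) = 55; grand total N = 101.
Expected count = (row total × column total) / N = 52 × 55 / 101 = 28.317.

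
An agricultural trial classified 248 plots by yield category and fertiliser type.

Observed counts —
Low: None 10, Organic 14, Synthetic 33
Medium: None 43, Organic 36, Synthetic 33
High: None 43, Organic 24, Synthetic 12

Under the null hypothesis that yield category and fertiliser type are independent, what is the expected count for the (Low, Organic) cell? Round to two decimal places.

Row total (Low) = 57; column total (Organic) = 74; grand total N = 248.
Expected count = (row total × column total) / N = 57 × 74 / 248 = 17.01.

17.01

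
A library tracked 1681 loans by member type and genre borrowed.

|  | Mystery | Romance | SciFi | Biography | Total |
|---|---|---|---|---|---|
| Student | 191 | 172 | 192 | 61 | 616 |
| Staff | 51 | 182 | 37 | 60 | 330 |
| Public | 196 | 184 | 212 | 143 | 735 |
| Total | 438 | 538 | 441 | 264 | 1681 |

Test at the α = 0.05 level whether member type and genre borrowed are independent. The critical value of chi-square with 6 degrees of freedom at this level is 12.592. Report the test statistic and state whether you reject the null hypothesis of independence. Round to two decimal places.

Grand total N = 1681.
Expected counts (row total × column total / N):
  Student, Mystery: 616×438/1681 = 160.504
  Student, Romance: 616×538/1681 = 197.149
  Student, SciFi: 616×441/1681 = 161.604
  Student, Biography: 616×264/1681 = 96.742
  Staff, Mystery: 330×438/1681 = 85.985
  Staff, Romance: 330×538/1681 = 105.616
  Staff, SciFi: 330×441/1681 = 86.573
  Staff, Biography: 330×264/1681 = 51.826
  Public, Mystery: 735×438/1681 = 191.511
  Public, Romance: 735×538/1681 = 235.235
  Public, SciFi: 735×441/1681 = 192.823
  Public, Biography: 735×264/1681 = 115.431
Contributions (O − E)²/E:
  (191 − 160.504)²/160.504 = 5.7943
  (172 − 197.149)²/197.149 = 3.2081
  (192 − 161.604)²/161.604 = 5.7172
  (61 − 96.742)²/96.742 = 13.2051
  (51 − 85.985)²/85.985 = 14.2345
  (182 − 105.616)²/105.616 = 55.2427
  (37 − 86.573)²/86.573 = 28.3862
  (60 − 51.826)²/51.826 = 1.2892
  (196 − 191.511)²/191.511 = 0.1052
  (184 − 235.235)²/235.235 = 11.1592
  (212 − 192.823)²/192.823 = 1.9072
  (143 − 115.431)²/115.431 = 6.5845
χ² = 5.7943 + 3.2081 + 5.7172 + 13.2051 + 14.2345 + 55.2427 + 28.3862 + 1.2892 + 0.1052 + 11.1592 + 1.9072 + 6.5845 = 146.83
df = (3−1)(4−1) = 6. Since 146.83 > 12.592, reject the null hypothesis of independence at α = 0.05.

146.83; reject H₀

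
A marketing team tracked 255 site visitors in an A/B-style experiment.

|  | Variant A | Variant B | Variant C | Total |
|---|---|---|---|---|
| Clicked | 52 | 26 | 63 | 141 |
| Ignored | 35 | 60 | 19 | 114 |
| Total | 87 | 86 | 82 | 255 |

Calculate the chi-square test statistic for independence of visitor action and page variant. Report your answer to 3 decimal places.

Grand total N = 255.
Expected counts (row total × column total / N):
  Clicked, Variant A: 141×87/255 = 48.105882
  Clicked, Variant B: 141×86/255 = 47.552941
  Clicked, Variant C: 141×82/255 = 45.341176
  Ignored, Variant A: 114×87/255 = 38.894118
  Ignored, Variant B: 114×86/255 = 38.447059
  Ignored, Variant C: 114×82/255 = 36.658824
Contributions (O − E)²/E:
  (52 − 48.105882)²/48.105882 = 0.3152
  (26 − 47.552941)²/47.552941 = 9.7687
  (63 − 45.341176)²/45.341176 = 6.8775
  (35 − 38.894118)²/38.894118 = 0.3899
  (60 − 38.447059)²/38.447059 = 12.0823
  (19 − 36.658824)²/36.658824 = 8.5064
χ² = 0.3152 + 9.7687 + 6.8775 + 0.3899 + 12.0823 + 8.5064 = 37.940

37.940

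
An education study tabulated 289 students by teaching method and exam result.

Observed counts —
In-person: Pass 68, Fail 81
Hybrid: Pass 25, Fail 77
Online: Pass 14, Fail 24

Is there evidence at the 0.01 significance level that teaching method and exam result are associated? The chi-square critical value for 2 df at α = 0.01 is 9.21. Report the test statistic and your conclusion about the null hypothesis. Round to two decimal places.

Row totals: 149, 102, 38. Column totals: 107, 182. Grand total N = 289.
Expected counts (row total × column total / N):
  In-person, Pass: 149×107/289 = 55.166
  In-person, Fail: 149×182/289 = 93.834
  Hybrid, Pass: 102×107/289 = 37.765
  Hybrid, Fail: 102×182/289 = 64.235
  Online, Pass: 38×107/289 = 14.069
  Online, Fail: 38×182/289 = 23.931
Contributions (O − E)²/E:
  (68 − 55.166)²/55.166 = 2.9857
  (81 − 93.834)²/93.834 = 1.7554
  (25 − 37.765)²/37.765 = 4.3147
  (77 − 64.235)²/64.235 = 2.5367
  (14 − 14.069)²/14.069 = 0.0003
  (24 − 23.931)²/23.931 = 0.0002
χ² = 2.9857 + 1.7554 + 4.3147 + 2.5367 + 0.0003 + 0.0002 = 11.59
df = (3−1)(2−1) = 2. Since 11.59 > 9.21, reject the null hypothesis of independence at α = 0.01.

11.59; reject H₀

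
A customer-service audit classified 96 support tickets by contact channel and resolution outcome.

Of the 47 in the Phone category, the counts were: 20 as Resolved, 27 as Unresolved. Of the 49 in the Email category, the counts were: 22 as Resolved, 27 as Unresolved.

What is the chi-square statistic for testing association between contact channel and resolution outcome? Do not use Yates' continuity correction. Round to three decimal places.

Row totals: 47, 49. Column totals: 42, 54. Grand total N = 96.
Expected counts (row total × column total / N):
  Phone, Resolved: 47×42/96 = 20.5625
  Phone, Unresolved: 47×54/96 = 26.4375
  Email, Resolved: 49×42/96 = 21.4375
  Email, Unresolved: 49×54/96 = 27.5625
Contributions (O − E)²/E:
  (20 − 20.5625)²/20.5625 = 0.0154
  (27 − 26.4375)²/26.4375 = 0.0120
  (22 − 21.4375)²/21.4375 = 0.0148
  (27 − 27.5625)²/27.5625 = 0.0115
χ² = 0.0154 + 0.0120 + 0.0148 + 0.0115 = 0.054

0.054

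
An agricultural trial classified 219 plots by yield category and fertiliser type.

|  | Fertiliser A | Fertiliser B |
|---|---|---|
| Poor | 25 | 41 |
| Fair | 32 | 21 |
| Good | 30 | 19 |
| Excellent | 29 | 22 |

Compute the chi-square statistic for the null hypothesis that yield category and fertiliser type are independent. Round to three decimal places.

8.851

Row totals: 66, 53, 49, 51. Column totals: 116, 103. Grand total N = 219.
Expected counts (row total × column total / N):
  Poor, Fertiliser A: 66×116/219 = 34.9589
  Poor, Fertiliser B: 66×103/219 = 31.0411
  Fair, Fertiliser A: 53×116/219 = 28.0731
  Fair, Fertiliser B: 53×103/219 = 24.9269
  Good, Fertiliser A: 49×116/219 = 25.9543
  Good, Fertiliser B: 49×103/219 = 23.0457
  Excellent, Fertiliser A: 51×116/219 = 27.0137
  Excellent, Fertiliser B: 51×103/219 = 23.9863
Contributions (O − E)²/E:
  (25 − 34.9589)²/34.9589 = 2.8370
  (41 − 31.0411)²/31.0411 = 3.1951
  (32 − 28.0731)²/28.0731 = 0.5493
  (21 − 24.9269)²/24.9269 = 0.6186
  (30 − 25.9543)²/25.9543 = 0.6306
  (19 − 23.0457)²/23.0457 = 0.7102
  (29 − 27.0137)²/27.0137 = 0.1461
  (22 − 23.9863)²/23.9863 = 0.1645
χ² = 2.8370 + 3.1951 + 0.5493 + 0.6186 + 0.6306 + 0.7102 + 0.1461 + 0.1645 = 8.851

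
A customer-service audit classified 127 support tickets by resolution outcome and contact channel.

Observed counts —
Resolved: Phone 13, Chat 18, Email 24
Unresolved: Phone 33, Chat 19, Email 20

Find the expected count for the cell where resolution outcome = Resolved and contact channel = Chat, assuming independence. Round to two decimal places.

Row total (Resolved) = 55; column total (Chat) = 37; grand total N = 127.
Expected count = (row total × column total) / N = 55 × 37 / 127 = 16.02.

16.02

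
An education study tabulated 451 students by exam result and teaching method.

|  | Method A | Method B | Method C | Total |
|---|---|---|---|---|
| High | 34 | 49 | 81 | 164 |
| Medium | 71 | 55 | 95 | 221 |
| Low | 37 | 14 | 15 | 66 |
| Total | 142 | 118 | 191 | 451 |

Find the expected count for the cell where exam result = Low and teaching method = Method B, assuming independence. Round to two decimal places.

17.27

Row total (Low) = 66; column total (Method B) = 118; grand total N = 451.
Expected count = (row total × column total) / N = 66 × 118 / 451 = 17.27.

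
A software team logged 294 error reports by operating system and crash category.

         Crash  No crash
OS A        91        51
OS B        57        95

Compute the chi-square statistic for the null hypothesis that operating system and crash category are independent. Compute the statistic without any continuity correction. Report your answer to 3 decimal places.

20.755

Row totals: 142, 152. Column totals: 148, 146. Grand total N = 294.
Expected counts (row total × column total / N):
  OS A, Crash: 142×148/294 = 71.4830
  OS A, No crash: 142×146/294 = 70.5170
  OS B, Crash: 152×148/294 = 76.5170
  OS B, No crash: 152×146/294 = 75.4830
Contributions (O − E)²/E:
  (91 − 71.4830)²/71.4830 = 5.3287
  (51 − 70.5170)²/70.5170 = 5.4017
  (57 − 76.5170)²/76.5170 = 4.9782
  (95 − 75.4830)²/75.4830 = 5.0463
χ² = 5.3287 + 5.4017 + 4.9782 + 5.0463 = 20.755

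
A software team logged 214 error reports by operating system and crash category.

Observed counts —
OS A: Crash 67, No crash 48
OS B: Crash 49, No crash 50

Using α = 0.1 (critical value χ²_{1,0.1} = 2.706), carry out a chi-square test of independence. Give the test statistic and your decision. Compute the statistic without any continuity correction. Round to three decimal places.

Row totals: 115, 99. Column totals: 116, 98. Grand total N = 214.
Expected counts (row total × column total / N):
  OS A, Crash: 115×116/214 = 62.3364
  OS A, No crash: 115×98/214 = 52.6636
  OS B, Crash: 99×116/214 = 53.6636
  OS B, No crash: 99×98/214 = 45.3364
Contributions (O − E)²/E:
  (67 − 62.3364)²/62.3364 = 0.3489
  (48 − 52.6636)²/52.6636 = 0.4130
  (49 − 53.6636)²/53.6636 = 0.4053
  (50 − 45.3364)²/45.3364 = 0.4797
χ² = 0.3489 + 0.4130 + 0.4053 + 0.4797 = 1.647
df = (2−1)(2−1) = 1. Since 1.647 < 2.706, fail to reject the null hypothesis of independence at α = 0.1.

1.647; fail to reject H₀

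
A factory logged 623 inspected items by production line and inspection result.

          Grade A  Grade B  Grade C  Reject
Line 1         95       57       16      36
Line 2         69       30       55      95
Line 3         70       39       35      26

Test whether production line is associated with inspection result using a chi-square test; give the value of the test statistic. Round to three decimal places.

Row totals: 204, 249, 170. Column totals: 234, 126, 106, 157. Grand total N = 623.
Expected counts (row total × column total / N):
  Line 1, Grade A: 204×234/623 = 76.6228
  Line 1, Grade B: 204×126/623 = 41.2584
  Line 1, Grade C: 204×106/623 = 34.7095
  Line 1, Reject: 204×157/623 = 51.4093
  Line 2, Grade A: 249×234/623 = 93.5249
  Line 2, Grade B: 249×126/623 = 50.3596
  Line 2, Grade C: 249×106/623 = 42.3660
  Line 2, Reject: 249×157/623 = 62.7496
  Line 3, Grade A: 170×234/623 = 63.8523
  Line 3, Grade B: 170×126/623 = 34.3820
  Line 3, Grade C: 170×106/623 = 28.9246
  Line 3, Reject: 170×157/623 = 42.8411
Contributions (O − E)²/E:
  (95 − 76.6228)²/76.6228 = 4.4076
  (57 − 41.2584)²/41.2584 = 6.0060
  (16 − 34.7095)²/34.7095 = 10.0850
  (36 − 51.4093)²/51.4093 = 4.6187
  (69 − 93.5249)²/93.5249 = 6.4311
  (30 − 50.3596)²/50.3596 = 8.2311
  (55 − 42.3660)²/42.3660 = 3.7676
  (95 − 62.7496)²/62.7496 = 16.5752
  (70 − 63.8523)²/63.8523 = 0.5919
  (39 − 34.3820)²/34.3820 = 0.6203
  (35 − 28.9246)²/28.9246 = 1.2761
  (26 − 42.8411)²/42.8411 = 6.6203
χ² = 4.4076 + 6.0060 + 10.0850 + 4.6187 + 6.4311 + 8.2311 + 3.7676 + 16.5752 + 0.5919 + 0.6203 + 1.2761 + 6.6203 = 69.231

69.231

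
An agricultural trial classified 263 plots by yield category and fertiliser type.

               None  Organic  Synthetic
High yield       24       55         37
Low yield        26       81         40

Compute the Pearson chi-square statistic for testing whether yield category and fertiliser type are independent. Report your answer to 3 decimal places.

Row totals: 116, 147. Column totals: 50, 136, 77. Grand total N = 263.
Expected counts (row total × column total / N):
  High yield, None: 116×50/263 = 22.0532
  High yield, Organic: 116×136/263 = 59.9848
  High yield, Synthetic: 116×77/263 = 33.9620
  Low yield, None: 147×50/263 = 27.9468
  Low yield, Organic: 147×136/263 = 76.0152
  Low yield, Synthetic: 147×77/263 = 43.0380
Contributions (O − E)²/E:
  (24 − 22.0532)²/22.0532 = 0.1719
  (55 − 59.9848)²/59.9848 = 0.4142
  (37 − 33.9620)²/33.9620 = 0.2718
  (26 − 27.9468)²/27.9468 = 0.1356
  (81 − 76.0152)²/76.0152 = 0.3269
  (40 − 43.0380)²/43.0380 = 0.2144
χ² = 0.1719 + 0.4142 + 0.2718 + 0.1356 + 0.3269 + 0.2144 = 1.535

1.535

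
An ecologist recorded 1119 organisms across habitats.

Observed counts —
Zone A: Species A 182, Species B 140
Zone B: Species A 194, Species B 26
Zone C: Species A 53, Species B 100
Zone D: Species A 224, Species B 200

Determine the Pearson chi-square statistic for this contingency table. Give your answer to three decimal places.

Row totals: 322, 220, 153, 424. Column totals: 653, 466. Grand total N = 1119.
Expected counts (row total × column total / N):
  Zone A, Species A: 322×653/1119 = 187.9053
  Zone A, Species B: 322×466/1119 = 134.0947
  Zone B, Species A: 220×653/1119 = 128.3825
  Zone B, Species B: 220×466/1119 = 91.6175
  Zone C, Species A: 153×653/1119 = 89.2842
  Zone C, Species B: 153×466/1119 = 63.7158
  Zone D, Species A: 424×653/1119 = 247.4281
  Zone D, Species B: 424×466/1119 = 176.5719
Contributions (O − E)²/E:
  (182 − 187.9053)²/187.9053 = 0.1856
  (140 − 134.0947)²/134.0947 = 0.2601
  (194 − 128.3825)²/128.3825 = 33.5377
  (26 − 91.6175)²/91.6175 = 46.9960
  (53 − 89.2842)²/89.2842 = 14.7455
  (100 − 63.7158)²/63.7158 = 20.6627
  (224 − 247.4281)²/247.4281 = 2.2183
  (200 − 176.5719)²/176.5719 = 3.1085
χ² = 0.1856 + 0.2601 + 33.5377 + 46.9960 + 14.7455 + 20.6627 + 2.2183 + 3.1085 = 121.714

121.714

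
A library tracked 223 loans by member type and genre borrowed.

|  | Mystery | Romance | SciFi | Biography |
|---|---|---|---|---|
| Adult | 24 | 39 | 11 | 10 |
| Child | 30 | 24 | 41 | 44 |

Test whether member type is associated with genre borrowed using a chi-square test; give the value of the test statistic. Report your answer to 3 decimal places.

31.292

Row totals: 84, 139. Column totals: 54, 63, 52, 54. Grand total N = 223.
Expected counts (row total × column total / N):
  Adult, Mystery: 84×54/223 = 20.34081
  Adult, Romance: 84×63/223 = 23.73094
  Adult, SciFi: 84×52/223 = 19.58744
  Adult, Biography: 84×54/223 = 20.34081
  Child, Mystery: 139×54/223 = 33.65919
  Child, Romance: 139×63/223 = 39.26906
  Child, SciFi: 139×52/223 = 32.41256
  Child, Biography: 139×54/223 = 33.65919
Contributions (O − E)²/E:
  (24 − 20.34081)²/20.34081 = 0.6583
  (39 − 23.73094)²/23.73094 = 9.8245
  (11 − 19.58744)²/19.58744 = 3.7649
  (10 − 20.34081)²/20.34081 = 5.2570
  (30 − 33.65919)²/33.65919 = 0.3978
  (24 − 39.26906)²/39.26906 = 5.9371
  (41 − 32.41256)²/32.41256 = 2.2752
  (44 − 33.65919)²/33.65919 = 3.1769
χ² = 0.6583 + 9.8245 + 3.7649 + 5.2570 + 0.3978 + 5.9371 + 2.2752 + 3.1769 = 31.292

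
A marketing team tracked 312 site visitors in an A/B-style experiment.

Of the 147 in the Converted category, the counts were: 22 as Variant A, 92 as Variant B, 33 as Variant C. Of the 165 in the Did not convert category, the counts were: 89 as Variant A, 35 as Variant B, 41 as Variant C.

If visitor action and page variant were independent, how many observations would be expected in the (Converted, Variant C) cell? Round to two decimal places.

Row total (Converted) = 147; column total (Variant C) = 74; grand total N = 312.
Expected count = (row total × column total) / N = 147 × 74 / 312 = 34.87.

34.87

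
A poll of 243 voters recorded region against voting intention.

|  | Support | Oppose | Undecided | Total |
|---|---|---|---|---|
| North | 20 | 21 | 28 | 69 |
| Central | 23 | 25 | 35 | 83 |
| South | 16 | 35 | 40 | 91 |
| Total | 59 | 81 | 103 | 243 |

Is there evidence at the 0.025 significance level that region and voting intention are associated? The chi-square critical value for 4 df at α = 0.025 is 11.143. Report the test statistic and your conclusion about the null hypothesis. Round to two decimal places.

Grand total N = 243.
Expected counts (row total × column total / N):
  North, Support: 69×59/243 = 16.753
  North, Oppose: 69×81/243 = 23.000
  North, Undecided: 69×103/243 = 29.247
  Central, Support: 83×59/243 = 20.152
  Central, Oppose: 83×81/243 = 27.667
  Central, Undecided: 83×103/243 = 35.181
  South, Support: 91×59/243 = 22.095
  South, Oppose: 91×81/243 = 30.333
  South, Undecided: 91×103/243 = 38.572
Contributions (O − E)²/E:
  (20 − 16.753)²/16.753 = 0.6293
  (21 − 23.000)²/23.000 = 0.1739
  (28 − 29.247)²/29.247 = 0.0532
  (23 − 20.152)²/20.152 = 0.4025
  (25 − 27.667)²/27.667 = 0.2571
  (35 − 35.181)²/35.181 = 0.0009
  (16 − 22.095)²/22.095 = 1.6813
  (35 − 30.333)²/30.333 = 0.7181
  (40 − 38.572)²/38.572 = 0.0529
χ² = 0.6293 + 0.1739 + 0.0532 + 0.4025 + 0.2571 + 0.0009 + 1.6813 + 0.7181 + 0.0529 = 3.97
df = (3−1)(3−1) = 4. Since 3.97 < 11.143, fail to reject the null hypothesis of independence at α = 0.025.

3.97; fail to reject H₀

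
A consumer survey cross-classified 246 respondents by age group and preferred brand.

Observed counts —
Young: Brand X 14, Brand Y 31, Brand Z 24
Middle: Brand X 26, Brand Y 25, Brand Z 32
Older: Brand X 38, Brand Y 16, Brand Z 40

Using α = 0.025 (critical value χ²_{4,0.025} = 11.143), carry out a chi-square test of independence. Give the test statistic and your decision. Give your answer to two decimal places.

Row totals: 69, 83, 94. Column totals: 78, 72, 96. Grand total N = 246.
Expected counts (row total × column total / N):
  Young, Brand X: 69×78/246 = 21.878
  Young, Brand Y: 69×72/246 = 20.195
  Young, Brand Z: 69×96/246 = 26.927
  Middle, Brand X: 83×78/246 = 26.317
  Middle, Brand Y: 83×72/246 = 24.293
  Middle, Brand Z: 83×96/246 = 32.390
  Older, Brand X: 94×78/246 = 29.805
  Older, Brand Y: 94×72/246 = 27.512
  Older, Brand Z: 94×96/246 = 36.683
Contributions (O − E)²/E:
  (14 − 21.878)²/21.878 = 2.8368
  (31 − 20.195)²/20.195 = 5.7810
  (24 − 26.927)²/26.927 = 0.3182
  (26 − 26.317)²/26.317 = 0.0038
  (25 − 24.293)²/24.293 = 0.0206
  (32 − 32.390)²/32.390 = 0.0047
  (38 − 29.805)²/29.805 = 2.2532
  (16 − 27.512)²/27.512 = 4.8170
  (40 − 36.683)²/36.683 = 0.2999
χ² = 2.8368 + 5.7810 + 0.3182 + 0.0038 + 0.0206 + 0.0047 + 2.2532 + 4.8170 + 0.2999 = 16.34
df = (3−1)(3−1) = 4. Since 16.34 > 11.143, reject the null hypothesis of independence at α = 0.025.

16.34; reject H₀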